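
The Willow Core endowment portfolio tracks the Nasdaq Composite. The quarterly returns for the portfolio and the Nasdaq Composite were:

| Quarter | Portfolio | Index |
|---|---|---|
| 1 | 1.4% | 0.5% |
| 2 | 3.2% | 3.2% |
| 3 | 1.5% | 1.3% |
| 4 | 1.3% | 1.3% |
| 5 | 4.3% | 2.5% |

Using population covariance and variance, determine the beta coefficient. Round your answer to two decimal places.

r̄p = 2.3400%,  r̄m = 1.7600%
Cov = Σ(rp − r̄p)(rm − r̄m) / 5 = 0.9476
Var(rm) = Σ(rm − r̄m)² / 5 = 0.9264
β = Cov / Var = 0.9476 / 0.9264 = 1.0229

1.02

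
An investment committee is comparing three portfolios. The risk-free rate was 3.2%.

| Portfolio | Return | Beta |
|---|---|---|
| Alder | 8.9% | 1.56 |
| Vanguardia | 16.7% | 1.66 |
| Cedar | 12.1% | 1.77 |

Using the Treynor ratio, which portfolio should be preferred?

Vanguardia

Alder: Treynor = (8.9% − 3.2%) / 1.56 = 3.654
Vanguardia: Treynor = (16.7% − 3.2%) / 1.66 = 8.133
Cedar: Treynor = (12.1% − 3.2%) / 1.77 = 5.028
Highest: Vanguardia (8.133).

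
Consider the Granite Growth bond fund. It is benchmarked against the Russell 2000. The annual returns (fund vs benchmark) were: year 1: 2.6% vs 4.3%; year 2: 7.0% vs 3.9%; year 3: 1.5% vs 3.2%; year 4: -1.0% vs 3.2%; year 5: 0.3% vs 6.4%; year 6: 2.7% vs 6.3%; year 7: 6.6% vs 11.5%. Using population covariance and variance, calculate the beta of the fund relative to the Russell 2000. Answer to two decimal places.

r̄p = 2.8143%,  r̄m = 5.5429%
Cov = Σ(rp − r̄p)(rm − r̄m) / 7 = 3.6737
Var(rm) = Σ(rm − r̄m)² / 7 = 7.4310
β = Cov / Var = 3.6737 / 7.4310 = 0.4944

0.49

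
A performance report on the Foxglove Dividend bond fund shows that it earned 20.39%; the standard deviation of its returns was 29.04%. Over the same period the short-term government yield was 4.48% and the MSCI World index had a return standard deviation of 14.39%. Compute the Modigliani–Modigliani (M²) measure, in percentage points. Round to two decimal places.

12.36

Sharpe = (Rp − Rf) / σp = (20.39% − 4.48%) / 29.04% = 0.5479
M² = Rf + Sharpe × σm = 4.48% + 0.5479 × 14.39% = 12.3643%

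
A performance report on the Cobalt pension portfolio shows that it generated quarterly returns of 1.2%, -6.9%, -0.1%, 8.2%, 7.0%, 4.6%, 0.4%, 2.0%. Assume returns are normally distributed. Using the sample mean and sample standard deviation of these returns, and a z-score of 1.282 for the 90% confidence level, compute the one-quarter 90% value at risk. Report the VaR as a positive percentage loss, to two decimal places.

μ = (1.2 − 6.9 − 0.1 + 8.2 + 7 + 4.6 + 0.4 + 2) / 8 = 2.0500%
Σ(r − μ)² = 157.0000; sample σ = √(157.0000/7) = 4.7359%
VaR = −(μ − z·σ) = −(2.0500 − 1.282 × 4.7359) = −(-4.0214) = 4.0214%

4.02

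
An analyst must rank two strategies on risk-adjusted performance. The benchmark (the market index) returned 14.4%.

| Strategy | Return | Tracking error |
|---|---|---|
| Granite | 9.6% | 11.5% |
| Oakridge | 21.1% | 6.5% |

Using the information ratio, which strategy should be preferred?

Oakridge

Granite: IR = (9.6% − 14.4%) / 11.5% = -0.417
Oakridge: IR = (21.1% − 14.4%) / 6.5% = 1.031
Highest: Oakridge (1.031).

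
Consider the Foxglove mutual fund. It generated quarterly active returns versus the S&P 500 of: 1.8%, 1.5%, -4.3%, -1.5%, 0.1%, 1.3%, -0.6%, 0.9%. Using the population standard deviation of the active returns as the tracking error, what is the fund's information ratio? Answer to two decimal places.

-0.05

Mean return r̄ = -0.80 / 8 = -0.1000%
Σ(r − r̄)² = (1.8 − (-0.1000))² + (1.5 − (-0.1000))² + … = 29.0200
σ = √[29.0200 / 8] = 1.9046%
IR = r̄ / tracking error = -0.1000 / 1.9046 = -0.0525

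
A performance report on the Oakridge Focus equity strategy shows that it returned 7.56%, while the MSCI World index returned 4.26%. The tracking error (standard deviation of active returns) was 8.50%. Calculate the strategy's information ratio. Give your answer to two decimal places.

IR = (Rp − Rb) / TE = (7.56% − 4.26%) / 8.50% = 3.30% / 8.50% = 0.3882

0.39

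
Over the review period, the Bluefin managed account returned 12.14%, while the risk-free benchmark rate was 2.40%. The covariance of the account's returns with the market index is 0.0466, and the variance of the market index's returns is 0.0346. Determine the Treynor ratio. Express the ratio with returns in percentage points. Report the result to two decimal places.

β = Cov / Var = 0.0466 / 0.0346 = 1.3468
Treynor = (Rp − Rf) / β = (12.14% − 2.40%) / 1.3468 = 9.74 / 1.3468 = 7.2320

7.23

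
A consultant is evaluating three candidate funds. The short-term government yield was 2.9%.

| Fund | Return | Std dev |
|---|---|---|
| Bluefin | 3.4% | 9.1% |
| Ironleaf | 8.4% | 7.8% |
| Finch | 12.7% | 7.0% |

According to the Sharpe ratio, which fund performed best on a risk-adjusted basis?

Finch

Bluefin: Sharpe ratio = (3.4% − 2.9%) / 9.1% = 0.055
Ironleaf: Sharpe ratio = (8.4% − 2.9%) / 7.8% = 0.705
Finch: Sharpe ratio = (12.7% − 2.9%) / 7.0% = 1.400
Highest: Finch (1.400).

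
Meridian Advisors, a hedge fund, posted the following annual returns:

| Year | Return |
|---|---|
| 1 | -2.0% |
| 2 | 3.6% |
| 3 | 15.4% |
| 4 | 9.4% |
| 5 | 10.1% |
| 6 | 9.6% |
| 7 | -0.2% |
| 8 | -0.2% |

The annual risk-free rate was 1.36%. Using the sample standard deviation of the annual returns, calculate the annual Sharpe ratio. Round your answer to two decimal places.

0.69

Mean return r̄ = 45.70 / 8 = 5.7125%
Σ(r − r̄)² = 275.6688; sample σ = √(275.6688/7) = 6.2754%
Sharpe = (r̄ − rf) / σ = (5.7125 − 1.36) / 6.2754 = 4.3525 / 6.2754 = 0.6936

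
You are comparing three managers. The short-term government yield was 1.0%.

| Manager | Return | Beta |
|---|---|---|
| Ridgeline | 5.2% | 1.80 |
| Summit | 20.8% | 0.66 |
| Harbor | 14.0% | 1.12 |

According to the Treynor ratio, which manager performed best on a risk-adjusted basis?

Ridgeline: Treynor = (5.2% − 1.0%) / 1.80 = 2.333
Summit: Treynor = (20.8% − 1.0%) / 0.66 = 30.000
Harbor: Treynor = (14.0% − 1.0%) / 1.12 = 11.607
Highest: Summit (30.000).

Summit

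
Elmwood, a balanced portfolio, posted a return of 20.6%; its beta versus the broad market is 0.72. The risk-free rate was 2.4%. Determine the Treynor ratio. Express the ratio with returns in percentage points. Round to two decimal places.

Treynor = (Rp − Rf) / β = (20.6% − 2.4%) / 0.72 = 18.20 / 0.72 = 25.2778

25.28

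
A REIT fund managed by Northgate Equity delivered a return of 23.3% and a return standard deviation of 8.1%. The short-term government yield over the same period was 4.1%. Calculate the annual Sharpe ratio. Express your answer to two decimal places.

2.37

Sharpe = (Rp − Rf) / σp = (23.3% − 4.1%) / 8.1% = 19.20% / 8.1% = 2.3704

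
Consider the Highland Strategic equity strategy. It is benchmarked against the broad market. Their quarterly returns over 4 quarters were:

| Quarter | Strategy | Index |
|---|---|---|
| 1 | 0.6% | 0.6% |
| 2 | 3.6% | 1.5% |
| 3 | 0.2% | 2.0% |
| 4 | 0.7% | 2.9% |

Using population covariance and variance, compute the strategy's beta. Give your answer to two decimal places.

-0.27

r̄p = 1.2750%,  r̄m = 1.7500%
Cov = Σ(rp − r̄p)(rm − r̄m) / 4 = -0.1838
Var(rm) = Σ(rm − r̄m)² / 4 = 0.6925
β = Cov / Var = -0.1838 / 0.6925 = -0.2654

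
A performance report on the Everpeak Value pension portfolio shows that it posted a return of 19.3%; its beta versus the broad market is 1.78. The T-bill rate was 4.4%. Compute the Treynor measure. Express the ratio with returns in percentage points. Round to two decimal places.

Treynor = (Rp − Rf) / β = (19.3% − 4.4%) / 1.78 = 14.90 / 1.78 = 8.3708

8.37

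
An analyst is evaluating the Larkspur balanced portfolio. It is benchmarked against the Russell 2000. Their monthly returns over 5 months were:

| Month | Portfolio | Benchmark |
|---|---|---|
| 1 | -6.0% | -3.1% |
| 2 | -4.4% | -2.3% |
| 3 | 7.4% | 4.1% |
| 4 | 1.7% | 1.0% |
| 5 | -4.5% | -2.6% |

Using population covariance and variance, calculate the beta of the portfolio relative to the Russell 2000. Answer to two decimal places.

1.83

r̄p = -1.1600%,  r̄m = -0.5800%
Cov = Σ(rp − r̄p)(rm − r̄m) / 5 = 13.8192
Var(rm) = Σ(rm − r̄m)² / 5 = 7.5576
β = Cov / Var = 13.8192 / 7.5576 = 1.8285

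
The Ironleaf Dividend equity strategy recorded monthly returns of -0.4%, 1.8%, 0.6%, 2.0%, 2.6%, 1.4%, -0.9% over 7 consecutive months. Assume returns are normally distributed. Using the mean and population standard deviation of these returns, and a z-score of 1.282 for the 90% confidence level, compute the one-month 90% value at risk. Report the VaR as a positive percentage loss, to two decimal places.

r̄ = (-0.4 + 1.8 + 0.6 + 2 + 2.6 + 1.4 − 0.9) / 7 = 7.10 / 7 = 1.0143%
Σ(r − r̄)² = (-0.4 − 1.0143)² + (1.8 − 1.0143)² + … = 10.0886
σ = √[10.0886 / 7] = 1.2005%
VaR = −(r̄ − z·σ) = −(1.0143 − 1.282 × 1.2005) = −(-0.5247) = 0.5247%

0.52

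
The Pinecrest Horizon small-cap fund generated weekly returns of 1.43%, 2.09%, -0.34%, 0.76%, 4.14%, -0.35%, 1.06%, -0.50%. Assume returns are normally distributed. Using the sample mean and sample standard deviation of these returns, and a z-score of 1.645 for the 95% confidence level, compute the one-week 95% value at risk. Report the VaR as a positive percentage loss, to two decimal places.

1.54

Mean return r̄ = 8.290 / 8 = 1.0363%
Sample σ = √[Σ(r − r̄)² / 7] = √[17.1514 / 7] = √2.4502 = 1.5653%
VaR = −(r̄ − z·σ) = −(1.0363 − 1.645 × 1.5653) = −(-1.5386) = 1.5386%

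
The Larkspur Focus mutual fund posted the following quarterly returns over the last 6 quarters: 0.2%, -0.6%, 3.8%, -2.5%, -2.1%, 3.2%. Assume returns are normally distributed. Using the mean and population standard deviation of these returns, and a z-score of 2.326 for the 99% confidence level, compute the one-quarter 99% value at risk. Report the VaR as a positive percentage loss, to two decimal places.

r̄ = (0.2 − 0.6 + 3.8 − 2.5 − 2.1 + 3.2) / 6 = 0.3333%
Σ(r − r̄)² = (0.2 − 0.3333)² + (-0.6 − 0.3333)² + (3.8 − 0.3333)² + … = 35.0733
population σ = √(35.0733 / 6) = √5.8456 = 2.4178%
VaR = −(r̄ − z·σ) = −(0.3333 − 2.326 × 2.4178) = −(-5.2905) = 5.2905%

5.29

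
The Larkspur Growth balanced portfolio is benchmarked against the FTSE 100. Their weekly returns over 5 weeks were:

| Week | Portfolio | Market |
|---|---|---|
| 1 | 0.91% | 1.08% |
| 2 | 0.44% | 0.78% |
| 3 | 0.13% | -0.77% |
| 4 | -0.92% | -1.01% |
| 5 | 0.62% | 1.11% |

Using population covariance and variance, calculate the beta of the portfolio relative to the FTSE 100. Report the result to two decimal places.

r̄p = 0.2360%,  r̄m = 0.2380%
Cov = Σ(rp − r̄p)(rm − r̄m) / 5 = 0.5125
Var(rm) = Σ(rm − r̄m)² / 5 = 0.8673
β = Cov / Var = 0.5125 / 0.8673 = 0.5909

0.59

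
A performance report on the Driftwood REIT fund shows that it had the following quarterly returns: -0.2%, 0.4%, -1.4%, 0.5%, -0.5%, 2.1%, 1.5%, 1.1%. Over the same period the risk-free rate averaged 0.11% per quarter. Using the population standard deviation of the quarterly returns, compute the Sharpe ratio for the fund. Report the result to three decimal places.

0.309

μ = (-0.2 + 0.4 − 1.4 + 0.5 − 0.5 + 2.1 + 1.5 + 1.1) / 8 = 3.50 / 8 = 0.4375%
Population std dev = √[8.9988 / 8] = 1.0606%
Sharpe = (μ − rf) / σ = (0.4375 − 0.11) / 1.0606 = 0.3275 / 1.0606 = 0.3088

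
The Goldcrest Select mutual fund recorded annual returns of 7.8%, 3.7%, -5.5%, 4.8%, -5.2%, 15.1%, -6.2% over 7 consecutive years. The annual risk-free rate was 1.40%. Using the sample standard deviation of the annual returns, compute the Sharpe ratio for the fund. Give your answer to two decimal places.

0.08

r̄ = (7.8 + 3.7 − 5.5 + 4.8 − 5.2 + 15.1 − 6.2) / 7 = 14.50 / 7 = 2.0714%
Sample σ = √[Σ(r − r̄)² / 6] = √[391.2743 / 6] = √65.2124 = 8.0754%
Sharpe = (r̄ − rf) / σ = (2.0714 − 1.4) / 8.0754 = 0.6714 / 8.0754 = 0.0831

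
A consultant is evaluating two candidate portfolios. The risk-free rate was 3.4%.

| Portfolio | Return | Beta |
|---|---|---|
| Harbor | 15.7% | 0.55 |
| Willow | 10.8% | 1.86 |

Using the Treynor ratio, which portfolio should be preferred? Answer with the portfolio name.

Harbor

Harbor: Treynor = (15.7% − 3.4%) / 0.55 = 22.364
Willow: Treynor = (10.8% − 3.4%) / 1.86 = 3.978
Highest: Harbor (22.364).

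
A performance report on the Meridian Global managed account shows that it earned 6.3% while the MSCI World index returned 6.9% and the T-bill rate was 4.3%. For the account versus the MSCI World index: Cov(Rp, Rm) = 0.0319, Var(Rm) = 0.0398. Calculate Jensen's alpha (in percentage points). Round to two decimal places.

-0.08

β = Cov / Var = 0.0319 / 0.0398 = 0.8015
E[R] = Rf + β(Rm − Rf) = 4.3% + 0.8015 × (6.9% − 4.3%) = 6.3839%
α = Rp − E[R] = 6.3% − 6.3839% = -0.0839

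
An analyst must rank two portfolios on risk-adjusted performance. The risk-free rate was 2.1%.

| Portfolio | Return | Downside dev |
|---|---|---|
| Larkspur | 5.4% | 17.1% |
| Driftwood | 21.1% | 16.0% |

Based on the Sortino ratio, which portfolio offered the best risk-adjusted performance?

Driftwood

Larkspur: Sortino ratio = (5.4% − 2.1%) / 17.1% = 0.193
Driftwood: Sortino ratio = (21.1% − 2.1%) / 16.0% = 1.188
Highest: Driftwood (1.188).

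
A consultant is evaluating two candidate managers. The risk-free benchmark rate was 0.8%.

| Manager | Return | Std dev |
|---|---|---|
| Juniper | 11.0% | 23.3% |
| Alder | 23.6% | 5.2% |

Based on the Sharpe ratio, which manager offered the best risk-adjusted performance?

Juniper: Sharpe ratio = (11.0% − 0.8%) / 23.3% = 0.438
Alder: Sharpe ratio = (23.6% − 0.8%) / 5.2% = 4.385
Highest: Alder (4.385).

Alder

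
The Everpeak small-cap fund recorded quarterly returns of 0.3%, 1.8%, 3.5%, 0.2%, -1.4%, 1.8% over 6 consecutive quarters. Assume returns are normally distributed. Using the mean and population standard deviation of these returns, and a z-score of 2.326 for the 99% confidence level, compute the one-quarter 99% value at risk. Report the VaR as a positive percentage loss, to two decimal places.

2.57

μ = (0.3 + 1.8 + 3.5 + 0.2 − 1.4 + 1.8) / 6 = 6.20 / 6 = 1.0333%
Population std dev = √[14.4133 / 6] = 1.5499%
VaR = −(μ − z·σ) = −(1.0333 − 2.326 × 1.5499) = −(-2.5718) = 2.5718%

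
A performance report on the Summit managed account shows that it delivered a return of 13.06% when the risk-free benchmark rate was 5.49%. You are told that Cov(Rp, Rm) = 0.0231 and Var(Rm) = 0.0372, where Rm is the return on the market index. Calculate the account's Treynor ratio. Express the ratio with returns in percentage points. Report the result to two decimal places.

12.19

β = Cov / Var = 0.0231 / 0.0372 = 0.6210
Treynor = (Rp − Rf) / β = (13.06% − 5.49%) / 0.6210 = 7.57 / 0.6210 = 12.1900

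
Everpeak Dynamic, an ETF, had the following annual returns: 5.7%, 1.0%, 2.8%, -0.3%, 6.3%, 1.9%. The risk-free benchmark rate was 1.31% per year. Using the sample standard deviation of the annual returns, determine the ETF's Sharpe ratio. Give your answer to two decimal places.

μ = (5.7 + 1 + 2.8 − 0.3 + 6.3 + 1.9) / 6 = 2.9000%
Sample std dev = √[34.2600 / 5] = 2.6176%
Sharpe = (μ − rf) / σ = (2.9000 − 1.31) / 2.6176 = 1.5900 / 2.6176 = 0.6074

0.61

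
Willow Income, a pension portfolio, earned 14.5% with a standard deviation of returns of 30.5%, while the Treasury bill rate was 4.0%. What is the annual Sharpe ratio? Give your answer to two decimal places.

0.34

Sharpe = (Rp − Rf) / σp = (14.5% − 4.0%) / 30.5% = 10.50% / 30.5% = 0.3443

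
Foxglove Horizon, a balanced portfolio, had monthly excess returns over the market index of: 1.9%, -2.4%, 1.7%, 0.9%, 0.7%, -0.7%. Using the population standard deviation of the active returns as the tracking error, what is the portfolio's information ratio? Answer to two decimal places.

0.23

Mean return r̄ = 2.10 / 6 = 0.3500%
Σ(r − r̄)² = (1.9 − 0.3500)² + (-2.4 − 0.3500)² + (1.7 − 0.3500)² + … = 13.3150
population σ = √(13.3150 / 6) = √2.2192 = 1.4897%
IR = r̄ / tracking error = 0.3500 / 1.4897 = 0.2349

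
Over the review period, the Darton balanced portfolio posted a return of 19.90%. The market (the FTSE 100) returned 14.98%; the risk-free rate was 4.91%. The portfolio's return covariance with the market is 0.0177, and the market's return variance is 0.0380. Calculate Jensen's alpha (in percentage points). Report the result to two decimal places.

β = Cov / Var = 0.0177 / 0.0380 = 0.4658
E[R] = Rf + β(Rm − Rf) = 4.91% + 0.4658 × (14.98% − 4.91%) = 9.6006%
α = Rp − E[R] = 19.90% − 9.6006% = 10.2994

10.30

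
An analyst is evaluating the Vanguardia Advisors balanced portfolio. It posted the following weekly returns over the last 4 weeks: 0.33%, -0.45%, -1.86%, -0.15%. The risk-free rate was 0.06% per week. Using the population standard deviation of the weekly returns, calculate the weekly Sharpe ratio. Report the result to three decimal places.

μ = (0.33 − 0.45 − 1.86 − 0.15) / 4 = -0.5325%
Σ(r − μ)² = (0.33 − (-0.5325))² + (-0.45 − (-0.5325))² + … = 2.6593
population σ = √(2.6593 / 4) = √0.6648 = 0.8154%
Sharpe = (μ − rf) / σ = (-0.5325 − 0.06) / 0.8154 = -0.5925 / 0.8154 = -0.7266

-0.727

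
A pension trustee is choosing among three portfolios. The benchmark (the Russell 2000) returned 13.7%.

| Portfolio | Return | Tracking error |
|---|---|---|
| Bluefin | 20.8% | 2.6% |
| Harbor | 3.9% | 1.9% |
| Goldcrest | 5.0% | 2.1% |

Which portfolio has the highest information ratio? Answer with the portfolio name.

Bluefin: IR = (20.8% − 13.7%) / 2.6% = 2.731
Harbor: IR = (3.9% − 13.7%) / 1.9% = -5.158
Goldcrest: IR = (5.0% − 13.7%) / 2.1% = -4.143
Highest: Bluefin (2.731).

Bluefin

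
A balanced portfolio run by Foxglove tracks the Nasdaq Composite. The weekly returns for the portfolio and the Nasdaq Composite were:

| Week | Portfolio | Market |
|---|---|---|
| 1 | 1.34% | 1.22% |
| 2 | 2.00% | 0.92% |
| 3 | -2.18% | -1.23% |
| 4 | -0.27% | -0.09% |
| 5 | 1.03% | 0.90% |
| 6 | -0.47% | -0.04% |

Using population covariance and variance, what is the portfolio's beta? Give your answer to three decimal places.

r̄p = 0.2417%,  r̄m = 0.2800%
Cov = Σ(rp − r̄p)(rm − r̄m) / 6 = 1.1201
Var(rm) = Σ(rm − r̄m)² / 6 = 0.6995
β = Cov / Var = 1.1201 / 0.6995 = 1.6013

1.601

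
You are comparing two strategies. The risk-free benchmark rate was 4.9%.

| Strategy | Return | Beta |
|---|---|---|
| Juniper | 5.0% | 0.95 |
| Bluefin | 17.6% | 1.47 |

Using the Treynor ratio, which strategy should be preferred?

Bluefin

Juniper: Treynor = (5.0% − 4.9%) / 0.95 = 0.105
Bluefin: Treynor = (17.6% − 4.9%) / 1.47 = 8.639
Highest: Bluefin (8.639).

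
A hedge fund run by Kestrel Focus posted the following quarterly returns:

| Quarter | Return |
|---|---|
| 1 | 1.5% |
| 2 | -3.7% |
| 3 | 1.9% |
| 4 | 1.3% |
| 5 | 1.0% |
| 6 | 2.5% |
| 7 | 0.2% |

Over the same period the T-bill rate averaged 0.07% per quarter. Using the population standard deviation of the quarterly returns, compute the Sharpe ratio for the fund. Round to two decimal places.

0.32

r̄ = (1.5 − 3.7 + 1.9 + 1.3 + 1 + 2.5 + 0.2) / 7 = 4.70 / 7 = 0.6714%
Population std dev = √[25.3743 / 7] = 1.9039%
Sharpe = (r̄ − rf) / σ = (0.6714 − 0.07) / 1.9039 = 0.6014 / 1.9039 = 0.3159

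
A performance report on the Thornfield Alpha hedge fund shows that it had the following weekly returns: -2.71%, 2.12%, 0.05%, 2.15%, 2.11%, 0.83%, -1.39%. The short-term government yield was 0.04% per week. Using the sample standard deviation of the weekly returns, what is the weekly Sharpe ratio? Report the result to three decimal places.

0.214

r̄ = (-2.71 + 2.12 + 0.05 + 2.15 + 2.11 + 0.83 − 1.39) / 7 = 0.4514%
Σ(r − r̄)² = (-2.71 − 0.4514)² + (2.12 − 0.4514)² + … = 22.1101
σ = √[22.1101 / 6] = 1.9196%
Sharpe = (r̄ − rf) / σ = (0.4514 − 0.04) / 1.9196 = 0.4114 / 1.9196 = 0.2143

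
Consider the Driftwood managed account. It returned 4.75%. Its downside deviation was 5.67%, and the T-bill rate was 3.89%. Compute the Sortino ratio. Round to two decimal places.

Sortino = (Rp − Rf) / σd = (4.75% − 3.89%) / 5.67% = 0.86% / 5.67% = 0.1517

0.15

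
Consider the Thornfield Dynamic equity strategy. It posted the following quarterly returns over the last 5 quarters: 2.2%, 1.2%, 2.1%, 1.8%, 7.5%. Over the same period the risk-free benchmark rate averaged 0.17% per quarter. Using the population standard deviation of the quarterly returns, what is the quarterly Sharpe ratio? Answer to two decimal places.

Mean return μ = 14.80 / 5 = 2.9600%
Population σ = √[Σ(r − μ)² / 5] = √[26.3720 / 5] = √5.2744 = 2.2966%
Sharpe = (μ − rf) / σ = (2.9600 − 0.17) / 2.2966 = 2.7900 / 2.2966 = 1.2148

1.21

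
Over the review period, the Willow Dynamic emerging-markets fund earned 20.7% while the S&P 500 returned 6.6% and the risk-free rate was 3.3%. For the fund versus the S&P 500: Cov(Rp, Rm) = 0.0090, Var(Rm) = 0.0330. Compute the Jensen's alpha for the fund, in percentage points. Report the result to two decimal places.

16.50

β = Cov / Var = 0.0090 / 0.0330 = 0.2727
E[R] = Rf + β(Rm − Rf) = 3.3% + 0.2727 × (6.6% − 3.3%) = 4.1999%
α = Rp − E[R] = 20.7% − 4.1999% = 16.5001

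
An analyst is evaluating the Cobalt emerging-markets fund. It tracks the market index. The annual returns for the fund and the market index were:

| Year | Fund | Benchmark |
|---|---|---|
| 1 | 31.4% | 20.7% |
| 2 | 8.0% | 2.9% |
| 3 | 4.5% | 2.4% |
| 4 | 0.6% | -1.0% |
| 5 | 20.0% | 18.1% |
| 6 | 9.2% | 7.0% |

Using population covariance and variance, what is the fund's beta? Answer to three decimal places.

r̄p = 12.2833%,  r̄m = 8.3500%
Cov = Σ(rp − r̄p)(rm − r̄m) / 6 = 82.3975
Var(rm) = Σ(rm − r̄m)² / 6 = 66.9892
β = Cov / Var = 82.3975 / 66.9892 = 1.2300

1.230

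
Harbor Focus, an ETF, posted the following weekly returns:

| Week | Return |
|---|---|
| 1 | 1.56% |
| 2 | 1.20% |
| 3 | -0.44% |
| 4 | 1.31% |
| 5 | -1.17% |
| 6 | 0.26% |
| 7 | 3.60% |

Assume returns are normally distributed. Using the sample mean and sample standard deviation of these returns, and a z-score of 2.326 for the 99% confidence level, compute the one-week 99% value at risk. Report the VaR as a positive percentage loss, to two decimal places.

Mean return r̄ = 6.320 / 7 = 0.9029%
Sample std dev = √[14.4737 / 6] = 1.5532%
VaR = −(r̄ − z·σ) = −(0.9029 − 2.326 × 1.5532) = −(-2.7098) = 2.7098%

2.71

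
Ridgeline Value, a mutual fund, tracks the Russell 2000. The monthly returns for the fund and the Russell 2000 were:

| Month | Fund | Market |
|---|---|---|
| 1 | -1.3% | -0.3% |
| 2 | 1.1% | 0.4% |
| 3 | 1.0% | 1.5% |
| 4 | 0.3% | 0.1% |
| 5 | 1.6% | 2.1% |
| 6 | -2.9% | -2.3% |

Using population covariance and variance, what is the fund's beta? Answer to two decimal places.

r̄p = -0.0333%,  r̄m = 0.2500%
Cov = Σ(rp − r̄p)(rm − r̄m) / 6 = 2.0733
Var(rm) = Σ(rm − r̄m)² / 6 = 1.9725
β = Cov / Var = 2.0733 / 1.9725 = 1.0511

1.05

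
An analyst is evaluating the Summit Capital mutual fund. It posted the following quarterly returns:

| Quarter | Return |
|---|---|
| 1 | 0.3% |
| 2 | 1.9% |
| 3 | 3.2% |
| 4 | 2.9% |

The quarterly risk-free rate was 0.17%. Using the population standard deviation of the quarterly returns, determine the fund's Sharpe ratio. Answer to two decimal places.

1.68

r̄ = (0.3 + 1.9 + 3.2 + 2.9) / 4 = 2.0750%
Population σ = √[Σ(r − r̄)² / 4] = √[5.1275 / 4] = √1.2819 = 1.1322%
Sharpe = (r̄ − rf) / σ = (2.0750 − 0.17) / 1.1322 = 1.9050 / 1.1322 = 1.6826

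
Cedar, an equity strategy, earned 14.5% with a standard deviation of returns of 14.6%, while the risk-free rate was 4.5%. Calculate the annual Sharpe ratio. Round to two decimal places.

0.68

Sharpe = (Rp − Rf) / σp = (14.5% − 4.5%) / 14.6% = 10.00% / 14.6% = 0.6849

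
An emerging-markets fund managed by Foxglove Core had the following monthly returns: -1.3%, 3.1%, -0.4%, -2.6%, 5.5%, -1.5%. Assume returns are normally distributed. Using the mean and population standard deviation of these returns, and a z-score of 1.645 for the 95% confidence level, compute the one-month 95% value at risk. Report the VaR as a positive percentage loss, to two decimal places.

4.25

Mean return r̄ = 2.80 / 6 = 0.4667%
Σ(r − r̄)² = (-1.3 − 0.4667)² + (3.1 − 0.4667)² + (-0.4 − 0.4667)² + … = 49.4133
σ = √[49.4133 / 6] = 2.8698%
VaR = −(r̄ − z·σ) = −(0.4667 − 1.645 × 2.8698) = −(-4.2541) = 4.2541%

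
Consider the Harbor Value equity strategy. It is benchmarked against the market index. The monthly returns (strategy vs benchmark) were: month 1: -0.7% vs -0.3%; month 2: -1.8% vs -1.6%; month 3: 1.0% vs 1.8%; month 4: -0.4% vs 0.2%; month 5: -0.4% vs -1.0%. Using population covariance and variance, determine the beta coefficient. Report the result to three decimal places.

r̄p = -0.4600%,  r̄m = -0.1800%
Cov = Σ(rp − r̄p)(rm − r̄m) / 5 = 0.9592
Var(rm) = Σ(rm − r̄m)² / 5 = 1.3536
β = Cov / Var = 0.9592 / 1.3536 = 0.7086

0.709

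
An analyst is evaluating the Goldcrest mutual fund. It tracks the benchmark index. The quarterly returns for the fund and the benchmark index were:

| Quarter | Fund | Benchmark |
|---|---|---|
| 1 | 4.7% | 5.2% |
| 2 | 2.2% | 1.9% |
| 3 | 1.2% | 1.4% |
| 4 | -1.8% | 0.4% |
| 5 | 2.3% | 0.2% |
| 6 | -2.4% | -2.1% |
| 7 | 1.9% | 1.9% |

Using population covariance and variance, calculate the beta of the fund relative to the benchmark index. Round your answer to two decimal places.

r̄p = 1.1571%,  r̄m = 1.2714%
Cov = Σ(rp − r̄p)(rm − r̄m) / 7 = 4.0559
Var(rm) = Σ(rm − r̄m)² / 7 = 4.2163
β = Cov / Var = 4.0559 / 4.2163 = 0.9620

0.96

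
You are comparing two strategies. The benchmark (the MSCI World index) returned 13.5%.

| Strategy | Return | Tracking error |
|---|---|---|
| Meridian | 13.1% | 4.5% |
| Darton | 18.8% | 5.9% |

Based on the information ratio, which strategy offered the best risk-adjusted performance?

Meridian: IR = (13.1% − 13.5%) / 4.5% = -0.089
Darton: IR = (18.8% − 13.5%) / 5.9% = 0.898
Highest: Darton (0.898).

Darton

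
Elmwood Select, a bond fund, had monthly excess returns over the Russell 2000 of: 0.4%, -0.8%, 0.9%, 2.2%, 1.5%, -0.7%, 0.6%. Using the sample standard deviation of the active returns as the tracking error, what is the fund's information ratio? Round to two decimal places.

μ = (0.4 − 0.8 + 0.9 + 2.2 + 1.5 − 0.7 + 0.6) / 7 = 4.10 / 7 = 0.5857%
Sample σ = √[Σ(r − μ)² / 6] = √[7.1486 / 6] = √1.1914 = 1.0915%
IR = μ / tracking error = 0.5857 / 1.0915 = 0.5366

0.54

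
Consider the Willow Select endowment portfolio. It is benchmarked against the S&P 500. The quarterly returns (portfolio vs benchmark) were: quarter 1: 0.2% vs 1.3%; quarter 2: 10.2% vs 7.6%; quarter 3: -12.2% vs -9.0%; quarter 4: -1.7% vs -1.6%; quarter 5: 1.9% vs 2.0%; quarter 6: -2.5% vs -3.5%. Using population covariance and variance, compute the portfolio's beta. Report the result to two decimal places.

1.27

r̄p = -0.6833%,  r̄m = -0.5333%
Cov = Σ(rp − r̄p)(rm − r̄m) / 6 = 33.4439
Var(rm) = Σ(rm − r̄m)² / 6 = 26.2589
β = Cov / Var = 33.4439 / 26.2589 = 1.2736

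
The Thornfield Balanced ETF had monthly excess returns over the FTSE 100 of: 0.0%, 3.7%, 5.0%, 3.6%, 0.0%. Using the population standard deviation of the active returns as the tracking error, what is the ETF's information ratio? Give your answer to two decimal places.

1.19

Mean return r̄ = 12.30 / 5 = 2.4600%
Σ(r − r̄)² = 21.3920; population σ = √(21.3920/5) = 2.0684%
IR = r̄ / tracking error = 2.4600 / 2.0684 = 1.1893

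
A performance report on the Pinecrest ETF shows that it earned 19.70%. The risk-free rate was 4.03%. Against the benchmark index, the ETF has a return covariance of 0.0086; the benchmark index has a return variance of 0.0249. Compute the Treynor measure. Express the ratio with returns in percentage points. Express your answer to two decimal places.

β = Cov / Var = 0.0086 / 0.0249 = 0.3454
Treynor = (Rp − Rf) / β = (19.70% − 4.03%) / 0.3454 = 15.67 / 0.3454 = 45.3677

45.37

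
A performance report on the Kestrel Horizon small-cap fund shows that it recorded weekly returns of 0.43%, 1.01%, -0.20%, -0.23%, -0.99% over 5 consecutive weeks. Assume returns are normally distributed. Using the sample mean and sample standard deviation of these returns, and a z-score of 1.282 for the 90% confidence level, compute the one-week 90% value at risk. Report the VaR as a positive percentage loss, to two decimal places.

0.96

r̄ = (0.43 + 1.01 − 0.2 − 0.23 − 0.99) / 5 = 0.020 / 5 = 0.0040%
Sample σ = √[Σ(r − r̄)² / 4] = √[2.2779 / 4] = √0.5695 = 0.7547%
VaR = −(r̄ − z·σ) = −(0.0040 − 1.282 × 0.7547) = −(-0.9635) = 0.9635%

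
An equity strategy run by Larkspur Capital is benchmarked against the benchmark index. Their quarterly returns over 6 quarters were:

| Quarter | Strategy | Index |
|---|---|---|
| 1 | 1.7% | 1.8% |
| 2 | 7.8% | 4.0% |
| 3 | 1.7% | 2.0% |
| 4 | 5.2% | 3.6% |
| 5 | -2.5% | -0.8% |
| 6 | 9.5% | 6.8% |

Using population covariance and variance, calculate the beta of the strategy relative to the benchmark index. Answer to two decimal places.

r̄p = 3.9000%,  r̄m = 2.9000%
Cov = Σ(rp − r̄p)(rm − r̄m) / 6 = 9.1867
Var(rm) = Σ(rm − r̄m)² / 6 = 5.4367
β = Cov / Var = 9.1867 / 5.4367 = 1.6898

1.69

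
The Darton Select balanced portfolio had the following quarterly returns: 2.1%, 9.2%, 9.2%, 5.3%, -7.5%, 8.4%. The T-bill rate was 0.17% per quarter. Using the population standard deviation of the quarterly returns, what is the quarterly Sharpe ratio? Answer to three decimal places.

0.724

μ = (2.1 + 9.2 + 9.2 + 5.3 − 7.5 + 8.4) / 6 = 4.4500%
Σ(r − μ)² = (2.1 − 4.4500)² + (9.2 − 4.4500)² + (9.2 − 4.4500)² + … = 209.7750
population σ = √(209.7750 / 6) = √34.9625 = 5.9129%
Sharpe = (μ − rf) / σ = (4.4500 − 0.17) / 5.9129 = 4.2800 / 5.9129 = 0.7238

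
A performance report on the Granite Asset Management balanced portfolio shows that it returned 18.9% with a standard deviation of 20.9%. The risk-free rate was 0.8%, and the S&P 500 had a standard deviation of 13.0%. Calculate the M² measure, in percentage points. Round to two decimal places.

Sharpe = (Rp − Rf) / σp = (18.9% − 0.8%) / 20.9% = 0.8660
M² = Rf + Sharpe × σm = 0.8% + 0.8660 × 13.0% = 12.0580%

12.06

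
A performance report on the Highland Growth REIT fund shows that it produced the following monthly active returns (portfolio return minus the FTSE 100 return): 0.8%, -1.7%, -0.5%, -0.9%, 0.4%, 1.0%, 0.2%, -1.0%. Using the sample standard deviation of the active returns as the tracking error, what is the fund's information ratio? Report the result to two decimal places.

-0.22

Mean return r̄ = -1.70 / 8 = -0.2125%
Σ(r − r̄)² = (0.8 − (-0.2125))² + (-1.7 − (-0.2125))² + … = 6.4288
sample σ = √(6.4288 / 7) = √0.9184 = 0.9583%
IR = r̄ / tracking error = -0.2125 / 0.9583 = -0.2217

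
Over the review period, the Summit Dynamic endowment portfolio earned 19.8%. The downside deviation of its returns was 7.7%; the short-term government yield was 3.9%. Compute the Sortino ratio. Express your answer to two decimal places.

Sortino = (Rp − Rf) / σd = (19.8% − 3.9%) / 7.7% = 15.90% / 7.7% = 2.0649

2.06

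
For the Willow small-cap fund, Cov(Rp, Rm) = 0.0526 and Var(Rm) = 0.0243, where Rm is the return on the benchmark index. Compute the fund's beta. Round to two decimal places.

2.16

β = Cov(Rp, Rm) / Var(Rm) = 0.0526 / 0.0243 = 2.1646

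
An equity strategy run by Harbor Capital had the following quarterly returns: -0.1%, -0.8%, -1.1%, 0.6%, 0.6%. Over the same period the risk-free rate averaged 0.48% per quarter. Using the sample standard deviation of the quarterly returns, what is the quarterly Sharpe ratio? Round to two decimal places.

-0.82

r̄ = (-0.1 − 0.8 − 1.1 + 0.6 + 0.6) / 5 = -0.80 / 5 = -0.1600%
Sample σ = √[Σ(r − r̄)² / 4] = √[2.4520 / 4] = √0.6130 = 0.7829%
Sharpe = (r̄ − rf) / σ = (-0.1600 − 0.48) / 0.7829 = -0.6400 / 0.7829 = -0.8175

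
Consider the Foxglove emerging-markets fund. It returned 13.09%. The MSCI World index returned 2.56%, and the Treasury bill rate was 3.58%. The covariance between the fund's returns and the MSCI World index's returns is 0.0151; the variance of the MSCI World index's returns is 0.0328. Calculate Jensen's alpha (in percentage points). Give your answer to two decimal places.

9.98

β = Cov / Var = 0.0151 / 0.0328 = 0.4604
E[R] = Rf + β(Rm − Rf) = 3.58% + 0.4604 × (2.56% − 3.58%) = 3.1104%
α = Rp − E[R] = 13.09% − 3.1104% = 9.9796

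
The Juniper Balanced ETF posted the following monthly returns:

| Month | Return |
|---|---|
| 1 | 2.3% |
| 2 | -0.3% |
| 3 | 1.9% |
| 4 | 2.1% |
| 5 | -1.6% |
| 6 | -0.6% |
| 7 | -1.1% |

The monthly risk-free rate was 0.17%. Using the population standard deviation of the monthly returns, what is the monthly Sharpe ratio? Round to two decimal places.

r̄ = (2.3 − 0.3 + 1.9 + 2.1 − 1.6 − 0.6 − 1.1) / 7 = 0.3857%
Population σ = √[Σ(r − r̄)² / 7] = √[16.4886 / 7] = √2.3555 = 1.5348%
Sharpe = (r̄ − rf) / σ = (0.3857 − 0.17) / 1.5348 = 0.2157 / 1.5348 = 0.1405

0.14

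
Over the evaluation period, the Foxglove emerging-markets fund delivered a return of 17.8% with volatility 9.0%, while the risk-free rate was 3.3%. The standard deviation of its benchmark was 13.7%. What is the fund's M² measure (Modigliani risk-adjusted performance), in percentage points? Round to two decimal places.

Sharpe = (Rp − Rf) / σp = (17.8% − 3.3%) / 9.0% = 1.6111
M² = Rf + Sharpe × σm = 3.3% + 1.6111 × 13.7% = 25.3721%

25.37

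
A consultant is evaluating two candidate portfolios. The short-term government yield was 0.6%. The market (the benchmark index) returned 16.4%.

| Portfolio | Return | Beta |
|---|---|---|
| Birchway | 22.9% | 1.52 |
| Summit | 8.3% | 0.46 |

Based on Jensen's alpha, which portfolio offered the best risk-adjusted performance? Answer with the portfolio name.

Summit

Birchway: α = 22.9% − [0.6% + 1.52 × (16.4% − 0.6%)] = -1.716
Summit: α = 8.3% − [0.6% + 0.46 × (16.4% − 0.6%)] = 0.432
Highest: Summit (0.432).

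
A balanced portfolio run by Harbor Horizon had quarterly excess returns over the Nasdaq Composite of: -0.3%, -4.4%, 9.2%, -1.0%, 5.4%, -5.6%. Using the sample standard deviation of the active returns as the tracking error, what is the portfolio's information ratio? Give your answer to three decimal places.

0.096

r̄ = (-0.3 − 4.4 + 9.2 − 1 + 5.4 − 5.6) / 6 = 3.30 / 6 = 0.5500%
Σ(r − r̄)² = 163.7950; sample σ = √(163.7950/5) = 5.7235%
IR = r̄ / tracking error = 0.5500 / 5.7235 = 0.0961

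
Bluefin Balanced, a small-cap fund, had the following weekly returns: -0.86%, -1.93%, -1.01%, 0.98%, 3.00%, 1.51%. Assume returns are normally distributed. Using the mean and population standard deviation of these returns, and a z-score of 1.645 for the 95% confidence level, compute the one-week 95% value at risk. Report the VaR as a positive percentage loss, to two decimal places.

2.51

r̄ = (-0.86 − 1.93 − 1.01 + 0.98 + 3 + 1.51) / 6 = 1.690 / 6 = 0.2817%
Population σ = √[Σ(r − r̄)² / 6] = √[17.2491 / 6] = √2.8749 = 1.6956%
VaR = −(r̄ − z·σ) = −(0.2817 − 1.645 × 1.6956) = −(-2.5076) = 2.5076%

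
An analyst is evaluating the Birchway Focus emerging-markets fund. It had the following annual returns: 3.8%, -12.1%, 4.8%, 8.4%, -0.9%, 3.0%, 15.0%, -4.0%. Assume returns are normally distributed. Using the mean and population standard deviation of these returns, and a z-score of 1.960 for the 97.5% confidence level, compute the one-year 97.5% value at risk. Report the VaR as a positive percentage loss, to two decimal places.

12.69

r̄ = (3.8 − 12.1 + 4.8 + 8.4 − 0.9 + 3 + 15 − 4) / 8 = 2.2500%
Σ(r − r̄)² = 464.7600; population σ = √(464.7600/8) = 7.6220%
VaR = −(r̄ − z·σ) = −(2.2500 − 1.960 × 7.6220) = −(-12.6891) = 12.6891%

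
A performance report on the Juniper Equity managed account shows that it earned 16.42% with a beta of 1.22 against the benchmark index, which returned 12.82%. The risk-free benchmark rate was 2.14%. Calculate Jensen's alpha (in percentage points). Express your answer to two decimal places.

CAPM expected return = Rf + β(Rm − Rf) = 2.14% + 1.22 × (12.82% − 2.14%) = 2.14 + 1.22 × 10.68 = 15.1696%
Jensen's α = Rp − E[R] = 16.42% − 15.1696% = 1.2504

1.25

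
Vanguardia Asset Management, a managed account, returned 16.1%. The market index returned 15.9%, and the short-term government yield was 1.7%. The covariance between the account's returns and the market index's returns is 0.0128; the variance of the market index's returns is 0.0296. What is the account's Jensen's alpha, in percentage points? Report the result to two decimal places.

β = Cov / Var = 0.0128 / 0.0296 = 0.4324
E[R] = Rf + β(Rm − Rf) = 1.7% + 0.4324 × (15.9% − 1.7%) = 7.8401%
α = Rp − E[R] = 16.1% − 7.8401% = 8.2599

8.26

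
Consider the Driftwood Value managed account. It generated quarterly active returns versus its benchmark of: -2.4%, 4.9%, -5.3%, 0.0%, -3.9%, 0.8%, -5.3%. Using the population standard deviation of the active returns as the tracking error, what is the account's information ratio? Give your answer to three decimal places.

r̄ = (-2.4 + 4.9 − 5.3 + 0 − 3.9 + 0.8 − 5.3) / 7 = -1.6000%
Σ(r − r̄)² = (-2.4 − (-1.6000))² + (4.9 − (-1.6000))² + (-5.3 − (-1.6000))² + … = 83.8800
σ = √[83.8800 / 7] = 3.4616%
IR = r̄ / tracking error = -1.6000 / 3.4616 = -0.4622

-0.462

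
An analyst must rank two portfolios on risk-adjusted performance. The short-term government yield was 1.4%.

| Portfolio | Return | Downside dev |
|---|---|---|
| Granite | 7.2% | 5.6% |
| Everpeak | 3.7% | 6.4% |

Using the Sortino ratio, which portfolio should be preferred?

Granite: Sortino ratio = (7.2% − 1.4%) / 5.6% = 1.036
Everpeak: Sortino ratio = (3.7% − 1.4%) / 6.4% = 0.359
Highest: Granite (1.036).

Granite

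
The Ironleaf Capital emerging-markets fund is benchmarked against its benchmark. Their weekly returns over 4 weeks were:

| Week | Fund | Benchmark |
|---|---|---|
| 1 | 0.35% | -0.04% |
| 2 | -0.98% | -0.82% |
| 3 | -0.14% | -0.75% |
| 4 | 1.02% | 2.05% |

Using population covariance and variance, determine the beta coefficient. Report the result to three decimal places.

r̄p = 0.0625%,  r̄m = 0.1100%
Cov = Σ(rp − r̄p)(rm − r̄m) / 4 = 0.7395
Var(rm) = Σ(rm − r̄m)² / 4 = 1.3477
β = Cov / Var = 0.7395 / 1.3477 = 0.5487

0.549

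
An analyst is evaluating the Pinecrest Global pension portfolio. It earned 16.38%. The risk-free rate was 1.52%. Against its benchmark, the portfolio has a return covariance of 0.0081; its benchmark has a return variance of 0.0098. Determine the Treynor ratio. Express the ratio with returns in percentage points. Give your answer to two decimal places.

β = Cov / Var = 0.0081 / 0.0098 = 0.8265
Treynor = (Rp − Rf) / β = (16.38% − 1.52%) / 0.8265 = 14.86 / 0.8265 = 17.9794

17.98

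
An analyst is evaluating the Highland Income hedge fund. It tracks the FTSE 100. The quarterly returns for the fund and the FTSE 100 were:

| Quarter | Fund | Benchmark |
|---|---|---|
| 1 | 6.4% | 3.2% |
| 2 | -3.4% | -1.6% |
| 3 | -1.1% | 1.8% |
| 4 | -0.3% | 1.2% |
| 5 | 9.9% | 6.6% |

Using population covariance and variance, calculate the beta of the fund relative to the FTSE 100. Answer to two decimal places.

1.76

r̄p = 2.3000%,  r̄m = 2.2400%
Cov = Σ(rp − r̄p)(rm − r̄m) / 5 = 12.6320
Var(rm) = Σ(rm − r̄m)² / 5 = 7.1904
β = Cov / Var = 12.6320 / 7.1904 = 1.7568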